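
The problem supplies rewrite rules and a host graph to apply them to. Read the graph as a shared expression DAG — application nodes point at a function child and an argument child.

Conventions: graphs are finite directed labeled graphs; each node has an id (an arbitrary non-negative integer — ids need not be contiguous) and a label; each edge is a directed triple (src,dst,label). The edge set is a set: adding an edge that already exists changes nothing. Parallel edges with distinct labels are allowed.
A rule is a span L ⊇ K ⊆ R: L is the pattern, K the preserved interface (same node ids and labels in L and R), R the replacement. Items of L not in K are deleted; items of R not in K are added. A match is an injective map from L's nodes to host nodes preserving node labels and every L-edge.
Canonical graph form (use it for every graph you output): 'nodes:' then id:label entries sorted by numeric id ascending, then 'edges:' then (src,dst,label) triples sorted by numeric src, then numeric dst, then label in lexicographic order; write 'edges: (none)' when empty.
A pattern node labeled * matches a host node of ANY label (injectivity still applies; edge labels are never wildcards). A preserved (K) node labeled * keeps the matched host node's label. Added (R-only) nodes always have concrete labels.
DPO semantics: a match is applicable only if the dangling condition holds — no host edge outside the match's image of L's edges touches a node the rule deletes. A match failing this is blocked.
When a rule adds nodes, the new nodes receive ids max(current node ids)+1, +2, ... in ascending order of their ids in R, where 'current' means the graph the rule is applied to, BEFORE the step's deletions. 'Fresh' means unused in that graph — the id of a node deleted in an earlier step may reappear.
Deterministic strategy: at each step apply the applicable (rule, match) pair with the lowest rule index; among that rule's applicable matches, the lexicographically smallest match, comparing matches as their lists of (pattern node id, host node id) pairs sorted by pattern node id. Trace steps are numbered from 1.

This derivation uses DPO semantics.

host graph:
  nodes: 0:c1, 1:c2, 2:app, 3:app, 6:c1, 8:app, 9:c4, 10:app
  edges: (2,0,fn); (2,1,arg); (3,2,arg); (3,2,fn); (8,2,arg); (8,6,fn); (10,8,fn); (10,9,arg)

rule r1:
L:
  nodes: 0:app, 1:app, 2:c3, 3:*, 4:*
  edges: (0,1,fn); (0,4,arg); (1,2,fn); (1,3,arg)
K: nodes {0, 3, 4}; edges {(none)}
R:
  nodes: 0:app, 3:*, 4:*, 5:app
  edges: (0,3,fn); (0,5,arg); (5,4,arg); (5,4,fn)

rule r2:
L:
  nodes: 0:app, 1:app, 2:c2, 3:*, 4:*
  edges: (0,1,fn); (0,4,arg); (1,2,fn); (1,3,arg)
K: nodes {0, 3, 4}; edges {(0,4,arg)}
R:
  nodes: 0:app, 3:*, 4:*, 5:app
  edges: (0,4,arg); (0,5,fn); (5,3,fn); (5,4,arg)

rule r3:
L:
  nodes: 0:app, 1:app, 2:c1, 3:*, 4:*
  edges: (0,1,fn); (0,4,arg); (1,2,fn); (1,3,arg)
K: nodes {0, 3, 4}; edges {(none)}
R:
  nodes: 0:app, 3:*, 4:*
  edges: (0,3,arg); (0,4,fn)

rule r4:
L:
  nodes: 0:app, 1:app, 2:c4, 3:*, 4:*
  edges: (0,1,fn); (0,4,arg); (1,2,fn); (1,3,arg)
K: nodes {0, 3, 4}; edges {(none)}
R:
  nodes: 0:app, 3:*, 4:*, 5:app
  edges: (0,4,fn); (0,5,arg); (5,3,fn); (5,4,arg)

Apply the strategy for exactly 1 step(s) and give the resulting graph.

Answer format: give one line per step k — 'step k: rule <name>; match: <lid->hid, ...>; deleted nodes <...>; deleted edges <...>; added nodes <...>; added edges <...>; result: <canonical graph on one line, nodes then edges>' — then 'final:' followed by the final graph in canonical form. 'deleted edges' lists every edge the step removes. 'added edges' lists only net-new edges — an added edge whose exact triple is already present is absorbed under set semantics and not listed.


step 1: rule r3; match: 0->10, 1->8, 2->6, 3->2, 4->9; deleted nodes 6, 8; deleted edges (8,2,arg); (8,6,fn); (10,8,fn); (10,9,arg); added nodes (none); added edges (10,2,arg); (10,9,fn); result: nodes: 0:c1, 1:c2, 2:app, 3:app, 9:c4, 10:app edges: (2,0,fn); (2,1,arg); (3,2,arg); (3,2,fn); (10,2,arg); (10,9,fn)
final:
nodes: 0:c1, 1:c2, 2:app, 3:app, 9:c4, 10:app
edges: (2,0,fn); (2,1,arg); (3,2,arg); (3,2,fn); (10,2,arg); (10,9,fn)


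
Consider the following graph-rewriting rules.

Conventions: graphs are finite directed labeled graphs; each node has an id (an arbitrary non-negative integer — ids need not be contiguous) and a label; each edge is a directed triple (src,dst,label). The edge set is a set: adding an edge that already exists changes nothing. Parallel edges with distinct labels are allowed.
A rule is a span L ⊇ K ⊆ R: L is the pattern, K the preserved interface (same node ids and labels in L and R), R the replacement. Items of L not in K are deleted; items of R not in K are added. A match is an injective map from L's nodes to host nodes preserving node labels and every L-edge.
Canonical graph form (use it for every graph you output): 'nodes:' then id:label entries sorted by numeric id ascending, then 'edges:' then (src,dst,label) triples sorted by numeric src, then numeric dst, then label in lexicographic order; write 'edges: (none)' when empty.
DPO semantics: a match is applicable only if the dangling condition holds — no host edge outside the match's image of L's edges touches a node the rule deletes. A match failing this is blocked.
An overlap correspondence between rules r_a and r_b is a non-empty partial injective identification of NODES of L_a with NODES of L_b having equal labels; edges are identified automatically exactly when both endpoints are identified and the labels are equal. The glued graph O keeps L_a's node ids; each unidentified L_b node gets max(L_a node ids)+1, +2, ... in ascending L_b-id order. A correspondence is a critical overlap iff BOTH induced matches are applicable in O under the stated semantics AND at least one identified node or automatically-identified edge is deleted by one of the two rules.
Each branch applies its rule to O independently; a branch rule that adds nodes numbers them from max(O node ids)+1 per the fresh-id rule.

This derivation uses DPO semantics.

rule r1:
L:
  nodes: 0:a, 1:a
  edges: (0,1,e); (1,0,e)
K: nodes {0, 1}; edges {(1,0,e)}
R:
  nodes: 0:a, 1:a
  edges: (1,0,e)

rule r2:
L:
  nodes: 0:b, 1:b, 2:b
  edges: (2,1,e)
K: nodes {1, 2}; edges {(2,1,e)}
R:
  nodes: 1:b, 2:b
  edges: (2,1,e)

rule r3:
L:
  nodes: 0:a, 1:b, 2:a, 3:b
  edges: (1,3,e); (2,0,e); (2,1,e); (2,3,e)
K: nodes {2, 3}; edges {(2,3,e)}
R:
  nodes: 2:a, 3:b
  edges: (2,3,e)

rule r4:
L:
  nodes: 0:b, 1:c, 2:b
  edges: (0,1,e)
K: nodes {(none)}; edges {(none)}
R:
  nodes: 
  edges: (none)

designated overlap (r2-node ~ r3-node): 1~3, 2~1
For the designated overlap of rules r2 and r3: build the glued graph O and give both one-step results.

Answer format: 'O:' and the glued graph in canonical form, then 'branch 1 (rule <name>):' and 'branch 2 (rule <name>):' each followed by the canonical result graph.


O:
nodes: 0:b, 1:b, 2:b, 3:a, 4:a
edges: (2,1,e); (4,1,e); (4,2,e); (4,3,e)
branch 1 (rule r2):
nodes: 1:b, 2:b, 3:a, 4:a
edges: (2,1,e); (4,1,e); (4,2,e); (4,3,e)
branch 2 (rule r3):
nodes: 0:b, 1:b, 4:a
edges: (4,1,e)


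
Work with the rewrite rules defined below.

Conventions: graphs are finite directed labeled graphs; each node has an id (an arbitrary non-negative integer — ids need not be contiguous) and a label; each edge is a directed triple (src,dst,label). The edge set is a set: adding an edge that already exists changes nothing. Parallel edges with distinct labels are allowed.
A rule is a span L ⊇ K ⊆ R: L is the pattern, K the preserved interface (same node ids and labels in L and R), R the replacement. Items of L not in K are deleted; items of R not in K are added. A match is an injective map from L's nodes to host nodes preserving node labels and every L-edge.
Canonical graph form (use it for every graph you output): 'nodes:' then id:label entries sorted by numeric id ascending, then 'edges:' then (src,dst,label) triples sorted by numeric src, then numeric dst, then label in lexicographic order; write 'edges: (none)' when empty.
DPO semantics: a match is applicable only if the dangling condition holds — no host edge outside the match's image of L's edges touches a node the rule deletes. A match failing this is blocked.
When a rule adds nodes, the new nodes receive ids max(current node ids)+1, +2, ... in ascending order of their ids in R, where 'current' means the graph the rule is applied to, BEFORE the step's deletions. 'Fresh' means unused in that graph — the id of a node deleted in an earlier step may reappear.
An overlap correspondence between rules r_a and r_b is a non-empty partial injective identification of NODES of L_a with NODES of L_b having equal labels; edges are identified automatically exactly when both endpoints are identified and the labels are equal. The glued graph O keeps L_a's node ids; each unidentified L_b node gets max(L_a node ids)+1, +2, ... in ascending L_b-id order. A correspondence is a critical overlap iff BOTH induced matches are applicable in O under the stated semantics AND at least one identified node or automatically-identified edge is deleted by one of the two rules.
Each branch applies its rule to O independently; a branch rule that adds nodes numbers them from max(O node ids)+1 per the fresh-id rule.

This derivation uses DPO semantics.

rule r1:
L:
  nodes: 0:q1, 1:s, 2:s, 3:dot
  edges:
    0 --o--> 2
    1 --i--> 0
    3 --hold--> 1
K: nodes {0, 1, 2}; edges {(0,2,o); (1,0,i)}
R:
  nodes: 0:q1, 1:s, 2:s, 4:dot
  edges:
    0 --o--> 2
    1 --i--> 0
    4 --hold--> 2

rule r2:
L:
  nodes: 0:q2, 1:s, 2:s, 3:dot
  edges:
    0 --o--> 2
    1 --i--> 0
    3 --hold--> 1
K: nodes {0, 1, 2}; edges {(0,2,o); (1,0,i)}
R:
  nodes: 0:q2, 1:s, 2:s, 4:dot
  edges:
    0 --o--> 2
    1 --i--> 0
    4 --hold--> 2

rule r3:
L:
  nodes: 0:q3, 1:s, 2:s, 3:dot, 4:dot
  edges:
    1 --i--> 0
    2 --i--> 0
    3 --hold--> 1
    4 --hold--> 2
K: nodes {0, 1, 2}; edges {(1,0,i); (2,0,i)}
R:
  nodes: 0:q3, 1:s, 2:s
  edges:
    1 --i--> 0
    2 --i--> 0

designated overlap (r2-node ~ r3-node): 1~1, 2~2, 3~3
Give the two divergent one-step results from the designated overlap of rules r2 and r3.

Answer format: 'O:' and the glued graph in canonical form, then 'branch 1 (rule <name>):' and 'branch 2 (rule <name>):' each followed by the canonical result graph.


O:
nodes: 0:q2, 1:s, 2:s, 3:dot, 4:q3, 5:dot
edges: (0,2,o); (1,0,i); (1,4,i); (2,4,i); (3,1,hold); (5,2,hold)
branch 1 (rule r2):
nodes: 0:q2, 1:s, 2:s, 4:q3, 5:dot, 6:dot
edges: (0,2,o); (1,0,i); (1,4,i); (2,4,i); (5,2,hold); (6,2,hold)
branch 2 (rule r3):
nodes: 0:q2, 1:s, 2:s, 4:q3
edges: (0,2,o); (1,0,i); (1,4,i); (2,4,i)


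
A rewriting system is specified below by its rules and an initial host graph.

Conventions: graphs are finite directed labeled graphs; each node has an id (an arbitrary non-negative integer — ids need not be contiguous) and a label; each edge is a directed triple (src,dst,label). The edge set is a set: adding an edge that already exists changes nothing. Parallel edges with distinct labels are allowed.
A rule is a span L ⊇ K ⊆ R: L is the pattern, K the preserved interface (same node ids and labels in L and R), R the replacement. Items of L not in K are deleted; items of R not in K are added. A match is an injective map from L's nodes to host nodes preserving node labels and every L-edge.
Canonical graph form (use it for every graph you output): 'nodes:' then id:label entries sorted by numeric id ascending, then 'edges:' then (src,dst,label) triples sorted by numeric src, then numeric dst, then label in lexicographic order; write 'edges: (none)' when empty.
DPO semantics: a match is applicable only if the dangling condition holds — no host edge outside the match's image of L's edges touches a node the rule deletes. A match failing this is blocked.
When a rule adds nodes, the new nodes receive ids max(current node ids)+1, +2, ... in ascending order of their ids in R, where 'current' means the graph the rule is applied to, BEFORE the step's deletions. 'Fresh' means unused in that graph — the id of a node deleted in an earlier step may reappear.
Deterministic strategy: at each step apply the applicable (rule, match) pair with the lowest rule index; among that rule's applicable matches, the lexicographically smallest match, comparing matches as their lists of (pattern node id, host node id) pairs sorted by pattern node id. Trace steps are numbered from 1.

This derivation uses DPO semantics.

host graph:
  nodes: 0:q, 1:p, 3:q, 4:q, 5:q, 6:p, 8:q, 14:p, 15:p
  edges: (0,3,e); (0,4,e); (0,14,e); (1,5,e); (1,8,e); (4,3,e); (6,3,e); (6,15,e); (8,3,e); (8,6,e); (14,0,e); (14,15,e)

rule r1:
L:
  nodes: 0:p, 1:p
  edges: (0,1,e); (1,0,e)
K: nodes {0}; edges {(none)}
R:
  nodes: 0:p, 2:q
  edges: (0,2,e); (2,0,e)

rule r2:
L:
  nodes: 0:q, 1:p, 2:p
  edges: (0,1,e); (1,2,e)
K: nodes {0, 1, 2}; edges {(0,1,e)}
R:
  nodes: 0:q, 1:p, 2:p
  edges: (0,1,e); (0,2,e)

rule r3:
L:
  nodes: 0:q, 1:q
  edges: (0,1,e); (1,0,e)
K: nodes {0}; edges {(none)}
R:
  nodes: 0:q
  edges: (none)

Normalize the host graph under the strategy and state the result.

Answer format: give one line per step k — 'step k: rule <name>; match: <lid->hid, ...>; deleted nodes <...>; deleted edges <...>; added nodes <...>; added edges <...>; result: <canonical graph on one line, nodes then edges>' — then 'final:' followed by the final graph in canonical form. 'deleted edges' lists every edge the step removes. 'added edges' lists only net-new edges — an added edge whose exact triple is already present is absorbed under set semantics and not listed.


step 1: rule r2; match: 0->0, 1->14, 2->15; deleted nodes (none); deleted edges (14,15,e); added nodes (none); added edges (0,15,e); result: nodes: 0:q, 1:p, 3:q, 4:q, 5:q, 6:p, 8:q, 14:p, 15:p edges: (0,3,e); (0,4,e); (0,14,e); (0,15,e); (1,5,e); (1,8,e); (4,3,e); (6,3,e); (6,15,e); (8,3,e); (8,6,e); (14,0,e)
step 2: rule r2; match: 0->8, 1->6, 2->15; deleted nodes (none); deleted edges (6,15,e); added nodes (none); added edges (8,15,e); result: nodes: 0:q, 1:p, 3:q, 4:q, 5:q, 6:p, 8:q, 14:p, 15:p edges: (0,3,e); (0,4,e); (0,14,e); (0,15,e); (1,5,e); (1,8,e); (4,3,e); (6,3,e); (8,3,e); (8,6,e); (8,15,e); (14,0,e)
final:
nodes: 0:q, 1:p, 3:q, 4:q, 5:q, 6:p, 8:q, 14:p, 15:p
edges: (0,3,e); (0,4,e); (0,14,e); (0,15,e); (1,5,e); (1,8,e); (4,3,e); (6,3,e); (8,3,e); (8,6,e); (8,15,e); (14,0,e)


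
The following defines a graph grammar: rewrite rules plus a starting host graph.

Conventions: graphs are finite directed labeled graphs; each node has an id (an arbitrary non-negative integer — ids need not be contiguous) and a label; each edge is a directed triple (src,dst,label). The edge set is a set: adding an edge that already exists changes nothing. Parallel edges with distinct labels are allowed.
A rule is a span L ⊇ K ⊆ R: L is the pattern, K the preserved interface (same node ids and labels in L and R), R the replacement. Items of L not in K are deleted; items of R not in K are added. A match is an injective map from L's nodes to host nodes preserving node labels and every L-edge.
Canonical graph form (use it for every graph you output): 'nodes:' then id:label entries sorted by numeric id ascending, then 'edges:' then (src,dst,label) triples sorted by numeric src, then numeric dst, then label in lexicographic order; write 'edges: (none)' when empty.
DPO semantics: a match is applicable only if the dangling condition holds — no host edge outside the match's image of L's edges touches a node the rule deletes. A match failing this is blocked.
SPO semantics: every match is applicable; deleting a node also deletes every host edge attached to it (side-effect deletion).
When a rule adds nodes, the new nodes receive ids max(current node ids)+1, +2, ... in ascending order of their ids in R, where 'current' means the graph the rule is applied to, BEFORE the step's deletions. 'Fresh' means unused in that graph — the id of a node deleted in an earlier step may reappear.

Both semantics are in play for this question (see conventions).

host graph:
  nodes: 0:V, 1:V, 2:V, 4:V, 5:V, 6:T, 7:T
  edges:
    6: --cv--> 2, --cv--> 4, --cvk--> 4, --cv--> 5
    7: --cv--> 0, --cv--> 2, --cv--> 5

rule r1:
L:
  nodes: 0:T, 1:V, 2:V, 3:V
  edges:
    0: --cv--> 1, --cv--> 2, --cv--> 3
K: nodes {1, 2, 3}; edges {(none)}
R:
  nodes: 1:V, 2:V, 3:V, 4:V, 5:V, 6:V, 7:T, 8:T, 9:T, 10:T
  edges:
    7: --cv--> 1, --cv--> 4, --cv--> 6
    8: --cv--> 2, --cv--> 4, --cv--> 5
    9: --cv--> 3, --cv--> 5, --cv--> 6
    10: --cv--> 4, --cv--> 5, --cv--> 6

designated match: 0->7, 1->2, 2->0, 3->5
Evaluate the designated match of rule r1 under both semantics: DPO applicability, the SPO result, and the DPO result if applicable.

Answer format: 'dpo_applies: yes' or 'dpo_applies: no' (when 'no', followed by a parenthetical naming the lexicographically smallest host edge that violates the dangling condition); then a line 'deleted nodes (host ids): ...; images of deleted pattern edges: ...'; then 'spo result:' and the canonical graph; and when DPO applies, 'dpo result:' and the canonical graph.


dpo_applies: yes
deleted nodes (host ids): 7; images of deleted pattern edges: (7,0,cv); (7,2,cv); (7,5,cv)
spo result:
nodes: 0:V, 1:V, 2:V, 4:V, 5:V, 6:T, 8:V, 9:V, 10:V, 11:T, 12:T, 13:T, 14:T
edges: (6,2,cv); (6,4,cv); (6,4,cvk); (6,5,cv); (11,2,cv); (11,8,cv); (11,10,cv); (12,0,cv); (12,8,cv); (12,9,cv); (13,5,cv); (13,9,cv); (13,10,cv); (14,8,cv); (14,9,cv); (14,10,cv)
dpo result:
nodes: 0:V, 1:V, 2:V, 4:V, 5:V, 6:T, 8:V, 9:V, 10:V, 11:T, 12:T, 13:T, 14:T
edges: (6,2,cv); (6,4,cv); (6,4,cvk); (6,5,cv); (11,2,cv); (11,8,cv); (11,10,cv); (12,0,cv); (12,8,cv); (12,9,cv); (13,5,cv); (13,9,cv); (13,10,cv); (14,8,cv); (14,9,cv); (14,10,cv)


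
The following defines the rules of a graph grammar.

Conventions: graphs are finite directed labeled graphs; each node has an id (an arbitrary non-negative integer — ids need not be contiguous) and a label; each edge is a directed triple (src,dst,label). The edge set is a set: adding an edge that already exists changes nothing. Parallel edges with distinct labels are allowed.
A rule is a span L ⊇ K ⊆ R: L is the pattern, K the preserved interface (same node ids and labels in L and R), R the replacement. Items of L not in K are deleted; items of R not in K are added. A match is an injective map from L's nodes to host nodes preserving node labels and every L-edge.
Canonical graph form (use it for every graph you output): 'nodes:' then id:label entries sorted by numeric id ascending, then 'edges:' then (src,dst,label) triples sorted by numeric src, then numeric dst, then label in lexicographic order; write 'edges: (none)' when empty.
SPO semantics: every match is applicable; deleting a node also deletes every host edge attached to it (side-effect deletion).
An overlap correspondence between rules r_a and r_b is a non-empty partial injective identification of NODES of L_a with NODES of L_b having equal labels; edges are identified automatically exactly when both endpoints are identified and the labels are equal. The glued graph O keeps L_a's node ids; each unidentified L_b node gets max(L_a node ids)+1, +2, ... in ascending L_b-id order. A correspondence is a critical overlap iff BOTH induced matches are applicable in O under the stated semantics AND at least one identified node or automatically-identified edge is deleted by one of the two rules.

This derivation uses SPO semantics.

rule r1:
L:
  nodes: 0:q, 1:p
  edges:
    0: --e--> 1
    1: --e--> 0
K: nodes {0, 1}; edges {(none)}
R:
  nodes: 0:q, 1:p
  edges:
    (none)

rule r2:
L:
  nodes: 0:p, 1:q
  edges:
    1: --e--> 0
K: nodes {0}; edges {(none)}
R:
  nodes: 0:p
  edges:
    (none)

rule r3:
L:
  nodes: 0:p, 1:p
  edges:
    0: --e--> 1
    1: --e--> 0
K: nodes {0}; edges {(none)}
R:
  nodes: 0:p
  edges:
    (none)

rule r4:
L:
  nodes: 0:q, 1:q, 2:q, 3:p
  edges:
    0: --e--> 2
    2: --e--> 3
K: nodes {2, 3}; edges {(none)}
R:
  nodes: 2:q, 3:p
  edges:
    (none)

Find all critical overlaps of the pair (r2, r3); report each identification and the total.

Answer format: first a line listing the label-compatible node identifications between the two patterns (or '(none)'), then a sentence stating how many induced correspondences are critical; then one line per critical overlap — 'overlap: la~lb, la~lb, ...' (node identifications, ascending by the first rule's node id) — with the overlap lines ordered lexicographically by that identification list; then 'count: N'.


label-compatible node identifications between L(r2) and L(r3): 0~0, 0~1
1 of the induced correspondences is a critical overlap of r2 and r3.
overlap: 0~1
count: 1


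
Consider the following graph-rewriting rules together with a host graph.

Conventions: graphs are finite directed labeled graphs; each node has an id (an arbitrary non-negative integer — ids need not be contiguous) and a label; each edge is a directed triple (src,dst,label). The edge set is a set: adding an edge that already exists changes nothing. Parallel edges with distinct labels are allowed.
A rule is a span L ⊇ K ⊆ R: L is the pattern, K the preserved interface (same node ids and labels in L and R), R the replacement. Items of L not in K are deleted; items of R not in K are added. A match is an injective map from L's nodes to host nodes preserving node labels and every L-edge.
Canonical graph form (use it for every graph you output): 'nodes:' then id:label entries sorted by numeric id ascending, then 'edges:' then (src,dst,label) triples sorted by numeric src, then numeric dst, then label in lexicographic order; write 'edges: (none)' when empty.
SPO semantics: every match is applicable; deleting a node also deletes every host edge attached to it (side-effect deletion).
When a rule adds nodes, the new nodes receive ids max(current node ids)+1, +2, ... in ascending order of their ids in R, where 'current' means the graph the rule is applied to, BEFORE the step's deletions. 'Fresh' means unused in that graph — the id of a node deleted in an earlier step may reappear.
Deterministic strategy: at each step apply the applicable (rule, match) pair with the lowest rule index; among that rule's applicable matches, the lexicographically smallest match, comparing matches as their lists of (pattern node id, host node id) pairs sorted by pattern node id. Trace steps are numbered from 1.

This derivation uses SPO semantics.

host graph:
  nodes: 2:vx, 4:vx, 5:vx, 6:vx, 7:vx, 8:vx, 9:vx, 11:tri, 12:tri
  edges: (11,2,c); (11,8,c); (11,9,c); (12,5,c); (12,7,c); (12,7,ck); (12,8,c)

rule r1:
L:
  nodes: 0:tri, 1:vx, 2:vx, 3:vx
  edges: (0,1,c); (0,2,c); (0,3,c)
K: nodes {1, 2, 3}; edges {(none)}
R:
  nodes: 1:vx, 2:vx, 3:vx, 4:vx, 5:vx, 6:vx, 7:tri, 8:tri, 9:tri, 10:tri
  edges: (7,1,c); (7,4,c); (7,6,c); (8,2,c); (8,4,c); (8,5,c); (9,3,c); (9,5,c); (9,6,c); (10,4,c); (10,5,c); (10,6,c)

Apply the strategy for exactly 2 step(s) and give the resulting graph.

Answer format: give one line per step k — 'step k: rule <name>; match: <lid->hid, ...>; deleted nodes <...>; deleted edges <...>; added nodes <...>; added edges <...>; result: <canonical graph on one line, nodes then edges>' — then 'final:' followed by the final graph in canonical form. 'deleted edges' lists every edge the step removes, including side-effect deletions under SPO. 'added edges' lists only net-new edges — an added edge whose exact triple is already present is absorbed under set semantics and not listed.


step 1: rule r1; match: 0->11, 1->2, 2->8, 3->9; deleted nodes 11; deleted edges (11,2,c); (11,8,c); (11,9,c); added nodes 13, 14, 15, 16, 17, 18, 19; added edges (16,2,c); (16,13,c); (16,15,c); (17,8,c); (17,13,c); (17,14,c); (18,9,c); (18,14,c); (18,15,c); (19,13,c); (19,14,c); (19,15,c); result: nodes: 2:vx, 4:vx, 5:vx, 6:vx, 7:vx, 8:vx, 9:vx, 12:tri, 13:vx, 14:vx, 15:vx, 16:tri, 17:tri, 18:tri, 19:tri edges: (12,5,c); (12,7,c); (12,7,ck); (12,8,c); (16,2,c); (16,13,c); (16,15,c); (17,8,c); (17,13,c); (17,14,c); (18,9,c); (18,14,c); (18,15,c); (19,13,c); (19,14,c); (19,15,c)
step 2: rule r1; match: 0->12, 1->5, 2->7, 3->8; deleted nodes 12; deleted edges (12,5,c); (12,7,c); (12,7,ck); (12,8,c); added nodes 20, 21, 22, 23, 24, 25, 26; added edges (23,5,c); (23,20,c); (23,22,c); (24,7,c); (24,20,c); (24,21,c); (25,8,c); (25,21,c); (25,22,c); (26,20,c); (26,21,c); (26,22,c); result: nodes: 2:vx, 4:vx, 5:vx, 6:vx, 7:vx, 8:vx, 9:vx, 13:vx, 14:vx, 15:vx, 16:tri, 17:tri, 18:tri, 19:tri, 20:vx, 21:vx, 22:vx, 23:tri, 24:tri, 25:tri, 26:tri edges: (16,2,c); (16,13,c); (16,15,c); (17,8,c); (17,13,c); (17,14,c); (18,9,c); (18,14,c); (18,15,c); (19,13,c); (19,14,c); (19,15,c); (23,5,c); (23,20,c); (23,22,c); (24,7,c); (24,20,c); (24,21,c); (25,8,c); (25,21,c); (25,22,c); (26,20,c); (26,21,c); (26,22,c)
final:
nodes: 2:vx, 4:vx, 5:vx, 6:vx, 7:vx, 8:vx, 9:vx, 13:vx, 14:vx, 15:vx, 16:tri, 17:tri, 18:tri, 19:tri, 20:vx, 21:vx, 22:vx, 23:tri, 24:tri, 25:tri, 26:tri
edges: (16,2,c); (16,13,c); (16,15,c); (17,8,c); (17,13,c); (17,14,c); (18,9,c); (18,14,c); (18,15,c); (19,13,c); (19,14,c); (19,15,c); (23,5,c); (23,20,c); (23,22,c); (24,7,c); (24,20,c); (24,21,c); (25,8,c); (25,21,c); (25,22,c); (26,20,c); (26,21,c); (26,22,c)


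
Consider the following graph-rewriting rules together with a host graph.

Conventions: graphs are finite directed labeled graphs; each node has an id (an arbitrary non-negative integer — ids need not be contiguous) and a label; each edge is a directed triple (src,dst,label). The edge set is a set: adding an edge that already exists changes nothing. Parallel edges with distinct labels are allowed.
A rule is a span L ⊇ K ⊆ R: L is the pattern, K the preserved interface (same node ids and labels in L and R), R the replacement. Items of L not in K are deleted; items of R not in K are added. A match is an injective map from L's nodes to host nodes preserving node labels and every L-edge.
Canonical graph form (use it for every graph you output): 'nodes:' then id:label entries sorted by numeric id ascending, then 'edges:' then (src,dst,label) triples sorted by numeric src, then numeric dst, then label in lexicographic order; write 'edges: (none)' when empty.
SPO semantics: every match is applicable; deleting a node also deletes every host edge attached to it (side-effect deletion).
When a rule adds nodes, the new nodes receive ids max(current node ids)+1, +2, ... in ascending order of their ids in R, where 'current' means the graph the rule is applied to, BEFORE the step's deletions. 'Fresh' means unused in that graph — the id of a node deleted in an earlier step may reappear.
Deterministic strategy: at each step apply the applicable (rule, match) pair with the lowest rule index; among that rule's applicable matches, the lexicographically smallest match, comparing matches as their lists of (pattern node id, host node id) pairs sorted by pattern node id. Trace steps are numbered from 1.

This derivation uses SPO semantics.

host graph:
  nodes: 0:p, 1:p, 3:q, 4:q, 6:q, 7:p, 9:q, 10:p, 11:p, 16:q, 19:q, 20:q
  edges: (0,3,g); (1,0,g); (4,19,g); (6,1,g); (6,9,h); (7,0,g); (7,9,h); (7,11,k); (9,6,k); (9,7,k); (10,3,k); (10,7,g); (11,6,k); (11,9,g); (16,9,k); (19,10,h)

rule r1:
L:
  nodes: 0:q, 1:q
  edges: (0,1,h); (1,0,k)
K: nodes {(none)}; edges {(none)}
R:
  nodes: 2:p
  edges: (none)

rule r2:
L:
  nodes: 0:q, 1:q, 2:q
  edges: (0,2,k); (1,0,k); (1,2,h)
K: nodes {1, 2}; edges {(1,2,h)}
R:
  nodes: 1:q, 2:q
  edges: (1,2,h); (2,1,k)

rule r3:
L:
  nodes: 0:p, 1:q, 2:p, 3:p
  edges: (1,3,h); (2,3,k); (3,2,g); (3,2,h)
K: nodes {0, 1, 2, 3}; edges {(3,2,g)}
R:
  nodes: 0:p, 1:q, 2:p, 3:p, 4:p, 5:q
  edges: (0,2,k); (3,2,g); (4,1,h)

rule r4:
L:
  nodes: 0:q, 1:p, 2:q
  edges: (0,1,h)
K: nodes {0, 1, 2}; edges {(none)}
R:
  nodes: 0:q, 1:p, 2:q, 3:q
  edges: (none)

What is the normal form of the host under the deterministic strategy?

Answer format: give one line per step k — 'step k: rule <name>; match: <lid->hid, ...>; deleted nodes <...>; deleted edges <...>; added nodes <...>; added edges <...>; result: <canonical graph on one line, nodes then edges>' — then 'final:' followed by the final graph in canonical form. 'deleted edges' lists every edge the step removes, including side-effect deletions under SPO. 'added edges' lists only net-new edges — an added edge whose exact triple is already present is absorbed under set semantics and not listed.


step 1: rule r1; match: 0->6, 1->9; deleted nodes 6, 9; deleted edges (6,1,g); (6,9,h); (7,9,h); (9,6,k); (9,7,k); (11,6,k); (11,9,g); (16,9,k); added nodes 21; added edges (none); result: nodes: 0:p, 1:p, 3:q, 4:q, 7:p, 10:p, 11:p, 16:q, 19:q, 20:q, 21:p edges: (0,3,g); (1,0,g); (4,19,g); (7,0,g); (7,11,k); (10,3,k); (10,7,g); (19,10,h)
step 2: rule r4; match: 0->19, 1->10, 2->3; deleted nodes (none); deleted edges (19,10,h); added nodes 22; added edges (none); result: nodes: 0:p, 1:p, 3:q, 4:q, 7:p, 10:p, 11:p, 16:q, 19:q, 20:q, 21:p, 22:q edges: (0,3,g); (1,0,g); (4,19,g); (7,0,g); (7,11,k); (10,3,k); (10,7,g)
final:
nodes: 0:p, 1:p, 3:q, 4:q, 7:p, 10:p, 11:p, 16:q, 19:q, 20:q, 21:p, 22:q
edges: (0,3,g); (1,0,g); (4,19,g); (7,0,g); (7,11,k); (10,3,k); (10,7,g)


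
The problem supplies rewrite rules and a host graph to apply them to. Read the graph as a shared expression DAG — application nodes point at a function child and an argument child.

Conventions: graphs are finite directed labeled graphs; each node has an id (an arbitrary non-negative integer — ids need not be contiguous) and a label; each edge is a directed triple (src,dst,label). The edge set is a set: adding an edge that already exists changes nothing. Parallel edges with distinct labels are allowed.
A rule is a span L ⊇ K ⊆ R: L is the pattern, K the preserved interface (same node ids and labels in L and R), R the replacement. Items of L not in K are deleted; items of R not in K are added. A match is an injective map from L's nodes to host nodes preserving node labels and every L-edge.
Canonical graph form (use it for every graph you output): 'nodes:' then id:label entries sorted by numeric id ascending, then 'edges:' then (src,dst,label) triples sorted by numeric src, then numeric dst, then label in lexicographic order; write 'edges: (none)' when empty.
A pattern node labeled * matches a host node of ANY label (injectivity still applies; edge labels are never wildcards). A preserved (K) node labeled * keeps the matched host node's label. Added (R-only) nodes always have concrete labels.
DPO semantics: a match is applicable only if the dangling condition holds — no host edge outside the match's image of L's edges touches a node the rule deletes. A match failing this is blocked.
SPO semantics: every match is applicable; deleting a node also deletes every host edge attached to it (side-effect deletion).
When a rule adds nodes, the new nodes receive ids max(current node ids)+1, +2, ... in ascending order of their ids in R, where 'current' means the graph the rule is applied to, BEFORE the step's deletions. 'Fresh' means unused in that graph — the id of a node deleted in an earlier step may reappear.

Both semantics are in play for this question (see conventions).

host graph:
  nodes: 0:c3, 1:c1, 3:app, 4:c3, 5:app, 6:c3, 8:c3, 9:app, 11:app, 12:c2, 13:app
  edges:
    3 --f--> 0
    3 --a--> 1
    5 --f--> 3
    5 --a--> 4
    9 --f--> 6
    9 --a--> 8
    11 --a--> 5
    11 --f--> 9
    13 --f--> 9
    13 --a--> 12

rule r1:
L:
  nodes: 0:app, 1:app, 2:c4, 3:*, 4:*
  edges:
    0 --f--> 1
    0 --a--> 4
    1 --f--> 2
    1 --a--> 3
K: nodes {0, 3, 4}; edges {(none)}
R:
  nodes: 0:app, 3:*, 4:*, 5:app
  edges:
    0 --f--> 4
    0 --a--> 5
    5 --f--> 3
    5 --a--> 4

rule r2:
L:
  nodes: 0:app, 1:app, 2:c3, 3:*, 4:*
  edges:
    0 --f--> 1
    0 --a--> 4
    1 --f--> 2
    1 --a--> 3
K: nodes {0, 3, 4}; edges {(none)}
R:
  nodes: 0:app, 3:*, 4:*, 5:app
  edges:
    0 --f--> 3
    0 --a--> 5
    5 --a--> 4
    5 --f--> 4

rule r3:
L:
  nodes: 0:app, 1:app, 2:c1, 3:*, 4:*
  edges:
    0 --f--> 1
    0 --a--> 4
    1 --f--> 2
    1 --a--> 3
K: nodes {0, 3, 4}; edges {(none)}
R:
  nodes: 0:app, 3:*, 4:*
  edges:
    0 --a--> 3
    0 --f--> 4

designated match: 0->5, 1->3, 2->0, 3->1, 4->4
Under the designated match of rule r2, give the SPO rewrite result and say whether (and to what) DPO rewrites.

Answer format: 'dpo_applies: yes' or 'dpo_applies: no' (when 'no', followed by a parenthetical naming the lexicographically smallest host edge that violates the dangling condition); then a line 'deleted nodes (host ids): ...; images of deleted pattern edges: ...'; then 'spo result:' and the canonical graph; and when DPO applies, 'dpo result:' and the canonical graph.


dpo_applies: yes
deleted nodes (host ids): 0, 3; images of deleted pattern edges: (3,0,f); (3,1,a); (5,3,f); (5,4,a)
spo result:
nodes: 1:c1, 4:c3, 5:app, 6:c3, 8:c3, 9:app, 11:app, 12:c2, 13:app, 14:app
edges: (5,1,f); (5,14,a); (9,6,f); (9,8,a); (11,5,a); (11,9,f); (13,9,f); (13,12,a); (14,4,a); (14,4,f)
dpo result:
nodes: 1:c1, 4:c3, 5:app, 6:c3, 8:c3, 9:app, 11:app, 12:c2, 13:app, 14:app
edges: (5,1,f); (5,14,a); (9,6,f); (9,8,a); (11,5,a); (11,9,f); (13,9,f); (13,12,a); (14,4,a); (14,4,f)


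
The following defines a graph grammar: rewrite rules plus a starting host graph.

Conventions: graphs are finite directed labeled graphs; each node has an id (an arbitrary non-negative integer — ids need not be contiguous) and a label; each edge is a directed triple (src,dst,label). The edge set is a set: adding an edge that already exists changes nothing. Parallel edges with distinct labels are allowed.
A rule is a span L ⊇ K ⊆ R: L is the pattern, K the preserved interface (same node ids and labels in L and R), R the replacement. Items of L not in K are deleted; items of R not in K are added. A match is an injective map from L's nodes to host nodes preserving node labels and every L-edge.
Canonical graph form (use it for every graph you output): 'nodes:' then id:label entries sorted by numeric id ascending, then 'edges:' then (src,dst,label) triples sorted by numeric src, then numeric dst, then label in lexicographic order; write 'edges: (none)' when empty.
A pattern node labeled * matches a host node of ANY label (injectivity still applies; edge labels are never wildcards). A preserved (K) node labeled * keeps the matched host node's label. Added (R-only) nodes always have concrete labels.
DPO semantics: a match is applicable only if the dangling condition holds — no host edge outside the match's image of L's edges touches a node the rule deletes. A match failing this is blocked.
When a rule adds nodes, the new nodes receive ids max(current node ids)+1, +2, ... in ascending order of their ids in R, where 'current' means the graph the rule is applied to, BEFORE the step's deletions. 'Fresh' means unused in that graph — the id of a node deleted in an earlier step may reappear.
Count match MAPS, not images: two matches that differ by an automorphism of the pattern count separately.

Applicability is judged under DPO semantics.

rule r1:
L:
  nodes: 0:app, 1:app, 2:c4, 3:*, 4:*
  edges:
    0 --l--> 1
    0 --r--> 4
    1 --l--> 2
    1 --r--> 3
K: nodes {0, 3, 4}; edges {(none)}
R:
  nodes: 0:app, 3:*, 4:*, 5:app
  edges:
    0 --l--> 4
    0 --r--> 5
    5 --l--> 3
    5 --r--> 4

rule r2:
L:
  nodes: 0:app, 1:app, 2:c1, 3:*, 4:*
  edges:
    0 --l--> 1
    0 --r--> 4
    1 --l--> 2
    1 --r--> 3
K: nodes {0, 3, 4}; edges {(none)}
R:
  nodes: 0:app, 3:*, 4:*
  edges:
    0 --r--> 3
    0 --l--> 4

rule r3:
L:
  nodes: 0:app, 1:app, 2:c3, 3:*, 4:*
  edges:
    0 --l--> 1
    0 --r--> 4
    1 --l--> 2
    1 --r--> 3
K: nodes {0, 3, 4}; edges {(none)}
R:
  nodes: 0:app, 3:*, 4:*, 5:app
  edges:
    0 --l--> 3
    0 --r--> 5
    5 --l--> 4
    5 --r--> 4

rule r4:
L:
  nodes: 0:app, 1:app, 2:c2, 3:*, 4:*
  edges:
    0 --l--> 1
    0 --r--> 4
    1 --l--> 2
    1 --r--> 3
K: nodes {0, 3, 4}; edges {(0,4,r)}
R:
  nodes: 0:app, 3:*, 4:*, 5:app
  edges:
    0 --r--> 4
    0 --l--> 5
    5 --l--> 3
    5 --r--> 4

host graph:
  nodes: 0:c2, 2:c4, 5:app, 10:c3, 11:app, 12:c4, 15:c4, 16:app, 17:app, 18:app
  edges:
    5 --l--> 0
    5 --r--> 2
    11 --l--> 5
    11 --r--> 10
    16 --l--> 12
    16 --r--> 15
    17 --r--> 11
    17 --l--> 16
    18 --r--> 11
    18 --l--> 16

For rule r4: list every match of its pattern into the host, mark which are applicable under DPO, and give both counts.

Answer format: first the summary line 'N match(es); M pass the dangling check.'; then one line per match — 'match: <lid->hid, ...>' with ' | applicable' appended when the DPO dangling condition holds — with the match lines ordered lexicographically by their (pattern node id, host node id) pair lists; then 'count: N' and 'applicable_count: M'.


1 match(es); 1 pass the dangling check.
match: 0->11, 1->5, 2->0, 3->2, 4->10 | applicable
count: 1
applicable_count: 1


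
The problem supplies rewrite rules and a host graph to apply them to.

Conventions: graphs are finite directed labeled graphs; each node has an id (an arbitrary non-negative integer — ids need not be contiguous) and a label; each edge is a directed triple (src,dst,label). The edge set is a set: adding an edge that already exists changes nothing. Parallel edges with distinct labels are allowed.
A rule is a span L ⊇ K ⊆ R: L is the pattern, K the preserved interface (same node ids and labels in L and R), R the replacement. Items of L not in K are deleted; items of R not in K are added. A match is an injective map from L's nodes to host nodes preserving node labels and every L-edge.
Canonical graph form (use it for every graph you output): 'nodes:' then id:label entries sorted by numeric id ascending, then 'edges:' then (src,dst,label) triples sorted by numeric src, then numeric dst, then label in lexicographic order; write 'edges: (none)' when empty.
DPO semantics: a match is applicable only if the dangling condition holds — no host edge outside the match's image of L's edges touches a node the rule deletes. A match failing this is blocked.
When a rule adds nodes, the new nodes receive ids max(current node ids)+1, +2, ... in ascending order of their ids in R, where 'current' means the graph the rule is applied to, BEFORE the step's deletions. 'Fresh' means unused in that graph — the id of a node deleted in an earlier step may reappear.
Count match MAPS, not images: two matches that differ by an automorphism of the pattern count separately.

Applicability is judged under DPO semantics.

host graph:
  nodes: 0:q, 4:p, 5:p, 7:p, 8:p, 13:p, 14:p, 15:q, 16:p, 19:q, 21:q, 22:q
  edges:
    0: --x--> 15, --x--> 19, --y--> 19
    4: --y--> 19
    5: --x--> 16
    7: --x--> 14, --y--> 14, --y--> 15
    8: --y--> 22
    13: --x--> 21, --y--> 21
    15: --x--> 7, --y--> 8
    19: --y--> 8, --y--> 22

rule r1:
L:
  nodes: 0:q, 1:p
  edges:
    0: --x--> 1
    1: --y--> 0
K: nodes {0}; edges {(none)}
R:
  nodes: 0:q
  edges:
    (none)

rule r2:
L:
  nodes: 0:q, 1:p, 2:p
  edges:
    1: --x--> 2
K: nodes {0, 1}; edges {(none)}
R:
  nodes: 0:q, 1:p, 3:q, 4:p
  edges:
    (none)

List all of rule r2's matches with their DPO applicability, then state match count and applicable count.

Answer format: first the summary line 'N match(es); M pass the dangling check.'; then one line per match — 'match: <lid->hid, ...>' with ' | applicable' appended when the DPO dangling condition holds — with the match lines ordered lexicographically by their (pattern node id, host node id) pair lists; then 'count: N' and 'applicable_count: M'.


10 match(es); 5 pass the dangling check.
match: 0->0, 1->5, 2->16 | applicable
match: 0->0, 1->7, 2->14
match: 0->15, 1->5, 2->16 | applicable
match: 0->15, 1->7, 2->14
match: 0->19, 1->5, 2->16 | applicable
match: 0->19, 1->7, 2->14
match: 0->21, 1->5, 2->16 | applicable
match: 0->21, 1->7, 2->14
match: 0->22, 1->5, 2->16 | applicable
match: 0->22, 1->7, 2->14
count: 10
applicable_count: 5


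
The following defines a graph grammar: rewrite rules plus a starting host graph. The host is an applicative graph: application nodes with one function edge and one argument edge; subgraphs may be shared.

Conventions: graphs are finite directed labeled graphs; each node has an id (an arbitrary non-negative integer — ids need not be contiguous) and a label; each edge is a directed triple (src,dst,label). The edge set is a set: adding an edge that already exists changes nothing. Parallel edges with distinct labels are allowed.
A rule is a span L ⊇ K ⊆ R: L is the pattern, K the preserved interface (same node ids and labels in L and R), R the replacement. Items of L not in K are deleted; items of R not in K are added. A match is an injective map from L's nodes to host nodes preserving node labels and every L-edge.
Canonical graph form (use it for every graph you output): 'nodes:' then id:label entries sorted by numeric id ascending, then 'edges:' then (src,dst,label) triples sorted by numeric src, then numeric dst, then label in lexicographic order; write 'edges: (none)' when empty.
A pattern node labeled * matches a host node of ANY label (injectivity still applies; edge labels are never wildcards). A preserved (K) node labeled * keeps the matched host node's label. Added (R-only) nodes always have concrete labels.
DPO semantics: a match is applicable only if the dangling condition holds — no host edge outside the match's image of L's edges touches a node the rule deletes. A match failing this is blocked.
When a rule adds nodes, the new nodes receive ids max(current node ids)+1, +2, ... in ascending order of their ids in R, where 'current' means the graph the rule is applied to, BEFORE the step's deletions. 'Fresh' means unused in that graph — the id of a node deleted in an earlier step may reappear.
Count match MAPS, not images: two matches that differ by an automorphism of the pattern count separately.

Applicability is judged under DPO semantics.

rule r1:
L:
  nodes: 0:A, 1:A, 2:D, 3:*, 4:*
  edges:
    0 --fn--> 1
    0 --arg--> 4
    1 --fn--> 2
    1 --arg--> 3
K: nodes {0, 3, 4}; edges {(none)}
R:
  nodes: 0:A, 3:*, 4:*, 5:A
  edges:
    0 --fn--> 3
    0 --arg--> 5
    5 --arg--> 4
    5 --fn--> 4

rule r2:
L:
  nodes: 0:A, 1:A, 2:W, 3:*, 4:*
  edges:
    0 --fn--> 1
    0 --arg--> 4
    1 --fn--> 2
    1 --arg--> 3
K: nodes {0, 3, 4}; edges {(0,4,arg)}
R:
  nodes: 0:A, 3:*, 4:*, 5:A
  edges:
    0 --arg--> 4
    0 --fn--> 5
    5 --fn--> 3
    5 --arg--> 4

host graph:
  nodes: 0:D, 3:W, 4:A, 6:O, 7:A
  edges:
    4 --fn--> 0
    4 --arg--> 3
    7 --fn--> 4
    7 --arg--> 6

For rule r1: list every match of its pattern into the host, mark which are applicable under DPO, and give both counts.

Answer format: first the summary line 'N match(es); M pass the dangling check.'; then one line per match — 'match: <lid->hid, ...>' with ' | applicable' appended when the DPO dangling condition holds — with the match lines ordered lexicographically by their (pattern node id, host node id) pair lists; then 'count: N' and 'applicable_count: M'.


1 match(es); 1 pass the dangling check.
match: 0->7, 1->4, 2->0, 3->3, 4->6 | applicable
count: 1
applicable_count: 1
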